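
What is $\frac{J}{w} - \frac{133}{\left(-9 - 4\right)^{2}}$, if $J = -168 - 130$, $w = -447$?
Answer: $- \frac{61}{507} \approx -0.12032$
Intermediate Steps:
$J = -298$
$\frac{J}{w} - \frac{133}{\left(-9 - 4\right)^{2}} = - \frac{298}{-447} - \frac{133}{\left(-9 - 4\right)^{2}} = \left(-298\right) \left(- \frac{1}{447}\right) - \frac{133}{\left(-13\right)^{2}} = \frac{2}{3} - \frac{133}{169} = - \frac{61}{507}$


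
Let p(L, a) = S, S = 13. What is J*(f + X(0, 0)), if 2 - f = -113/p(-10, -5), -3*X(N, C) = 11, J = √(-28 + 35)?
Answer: 274*√7/39 ≈ 18.588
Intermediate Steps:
J = √7 ≈ 2.6458
p(L, a) = 13
X(N, C) = -11/3 (X(N, C) = -⅓*11 = -11/3)
f = 139/13 (f = 2 - (-113)/13 = 2 - 1*(-113/13) = 2 + 113/13 = 139/13 ≈ 10.692)
J*(f + X(0, 0)) = √7*(139/13 - 11/3) = √7*(274/39) = 274*√7/39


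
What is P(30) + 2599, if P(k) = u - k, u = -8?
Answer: 2561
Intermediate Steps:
P(k) = -8 - k
P(30) + 2599 = (-8 - 1*30) + 2599 = (-8 - 30) + 2599 = -38 + 2599 = 2561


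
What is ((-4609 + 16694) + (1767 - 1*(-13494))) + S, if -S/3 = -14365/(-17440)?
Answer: 95374229/3488 ≈ 27344.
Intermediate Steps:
S = -8619/3488 (S = -(-43095)/(-17440) = -(-43095)*(-1)/17440 = -3*2873/3488 = -8619/3488 ≈ -2.4710)
((-4609 + 16694) + (1767 - 1*(-13494))) + S = ((-4609 + 16694) + (1767 - 1*(-13494))) - 8619/3488 = (12085 + (1767 + 13494)) - 8619/3488 = (12085 + 15261) - 8619/3488 = 27346 - 8619/3488 = 95374229/3488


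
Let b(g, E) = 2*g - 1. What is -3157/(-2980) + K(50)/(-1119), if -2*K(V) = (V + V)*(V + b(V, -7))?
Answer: 25733683/3334620 ≈ 7.7171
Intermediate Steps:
b(g, E) = -1 + 2*g
K(V) = -V*(-1 + 3*V) (K(V) = -(V + V)*(V + (-1 + 2*V))/2 = -2*V*(-1 + 3*V)/2 = -V*(-1 + 3*V))
-3157/(-2980) + K(50)/(-1119) = -3157/(-2980) + (50*(1 - 3*50))/(-1119) = -3157*(-1/2980) + (50*(1 - 150))*(-1/1119) = 3157/2980 + (50*(-149))*(-1/1119) = 3157/2980 - 7450*(-1/1119) = 3157/2980 + 7450/1119 = 25733683/3334620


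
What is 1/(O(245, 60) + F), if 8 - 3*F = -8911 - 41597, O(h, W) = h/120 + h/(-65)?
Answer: 312/5253125 ≈ 5.9393e-5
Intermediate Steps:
O(h, W) = -11*h/1560 (O(h, W) = h*(1/120) + h*(-1/65) = h/120 - h/65 = -11*h/1560)
F = 50516/3 (F = 8/3 - (-8911 - 41597)/3 = 8/3 - 1/3*(-50508) = 8/3 + 16836 = 50516/3 ≈ 16839.)
1/(O(245, 60) + F) = 1/(-11/1560*245 + 50516/3) = 1/(-539/312 + 50516/3) = 1/(5253125/312) = 312/5253125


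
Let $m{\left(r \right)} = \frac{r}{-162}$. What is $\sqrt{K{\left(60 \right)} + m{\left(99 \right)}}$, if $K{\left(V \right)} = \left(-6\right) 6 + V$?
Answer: $\frac{\sqrt{842}}{6} \approx 4.8362$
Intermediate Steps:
$m{\left(r \right)} = - \frac{r}{162}$ ($m{\left(r \right)} = r \left(- \frac{1}{162}\right) = - \frac{r}{162}$)
$K{\left(V \right)} = -36 + V$
$\sqrt{K{\left(60 \right)} + m{\left(99 \right)}} = \sqrt{\left(-36 + 60\right) - \frac{11}{18}} = \sqrt{24 - \frac{11}{18}} = \sqrt{\frac{421}{18}} = \frac{\sqrt{842}}{6}$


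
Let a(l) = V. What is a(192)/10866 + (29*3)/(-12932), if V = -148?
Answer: -1429639/70259556 ≈ -0.020348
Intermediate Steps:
a(l) = -148
a(192)/10866 + (29*3)/(-12932) = -148/10866 + (29*3)/(-12932) = -148*1/10866 + 87*(-1/12932) = -74/5433 - 87/12932 = -1429639/70259556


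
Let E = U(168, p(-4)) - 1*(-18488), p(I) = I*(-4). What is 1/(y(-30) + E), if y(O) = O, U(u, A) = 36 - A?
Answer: 1/18478 ≈ 5.4118e-5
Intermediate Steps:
p(I) = -4*I
E = 18508 (E = (36 - (-4)*(-4)) - 1*(-18488) = (36 - 1*16) + 18488 = (36 - 16) + 18488 = 20 + 18488 = 18508)
1/(y(-30) + E) = 1/(-30 + 18508) = 1/18478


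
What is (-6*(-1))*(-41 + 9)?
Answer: -192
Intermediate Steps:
(-6*(-1))*(-41 + 9) = 6*(-32) = -192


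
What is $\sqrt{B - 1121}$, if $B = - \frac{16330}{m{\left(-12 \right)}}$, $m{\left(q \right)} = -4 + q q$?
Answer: $\frac{i \sqrt{242578}}{14} \approx 35.18 i$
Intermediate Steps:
$m{\left(q \right)} = -4 + q^{2}$
$B = - \frac{1633}{14}$ ($B = - \frac{16330}{-4 + \left(-12\right)^{2}} = - \frac{16330}{-4 + 144} = - \frac{16330}{140} = \left(-16330\right) \frac{1}{140} = - \frac{1633}{14} \approx -116.64$)
$\sqrt{B - 1121} = \sqrt{- \frac{1633}{14} - 1121} = \sqrt{- \frac{17327}{14}} = \frac{i \sqrt{242578}}{14}$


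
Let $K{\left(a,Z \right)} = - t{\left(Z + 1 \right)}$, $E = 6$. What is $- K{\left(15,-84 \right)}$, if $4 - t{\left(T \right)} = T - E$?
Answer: $93$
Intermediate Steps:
$t{\left(T \right)} = 10 - T$ ($t{\left(T \right)} = 4 - \left(T - 6\right) = 4 - \left(-6 + T\right) = 10 - T$)
$K{\left(a,Z \right)} = -9 + Z$ ($K{\left(a,Z \right)} = - (10 - \left(Z + 1\right)) = - (10 - \left(1 + Z\right)) = - (9 - Z) = -9 + Z$)
$- K{\left(15,-84 \right)} = - (-9 - 84) = \left(-1\right) \left(-93\right) = 93$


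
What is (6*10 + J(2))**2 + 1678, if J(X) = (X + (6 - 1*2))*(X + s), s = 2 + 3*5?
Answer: 31954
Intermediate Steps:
s = 17 (s = 2 + 15 = 17)
J(X) = (4 + X)*(17 + X) (J(X) = (X + (6 - 1*2))*(X + 17) = (X + (6 - 2))*(17 + X) = (X + 4)*(17 + X) = (4 + X)*(17 + X))
(6*10 + J(2))**2 + 1678 = (6*10 + (68 + 2**2 + 21*2))**2 + 1678 = (60 + (68 + 4 + 42))**2 + 1678 = (60 + 114)**2 + 1678 = 174**2 + 1678 = 30276 + 1678 = 31954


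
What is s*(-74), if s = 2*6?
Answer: -888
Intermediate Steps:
s = 12
s*(-74) = 12*(-74) = -888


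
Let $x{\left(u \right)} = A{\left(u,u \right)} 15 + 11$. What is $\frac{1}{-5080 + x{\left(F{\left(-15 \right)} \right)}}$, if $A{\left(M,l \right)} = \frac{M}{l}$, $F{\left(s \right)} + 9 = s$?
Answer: $- \frac{1}{5054} \approx -0.00019786$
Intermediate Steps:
$F{\left(s \right)} = -9 + s$
$x{\left(u \right)} = 26$ ($x{\left(u \right)} = \frac{u}{u} 15 + 11 = 1 \cdot 15 + 11 = 15 + 11 = 26$)
$\frac{1}{-5080 + x{\left(F{\left(-15 \right)} \right)}} = \frac{1}{-5080 + 26} = \frac{1}{-5054} = - \frac{1}{5054}$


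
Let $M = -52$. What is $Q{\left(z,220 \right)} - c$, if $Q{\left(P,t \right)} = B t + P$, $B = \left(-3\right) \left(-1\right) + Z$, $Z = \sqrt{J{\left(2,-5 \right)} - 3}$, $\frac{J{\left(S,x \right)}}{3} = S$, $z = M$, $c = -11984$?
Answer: $12592 + 220 \sqrt{3} \approx 12973.0$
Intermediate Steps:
$z = -52$
$J{\left(S,x \right)} = 3 S$
$Z = \sqrt{3}$ ($Z = \sqrt{3 \cdot 2 - 3} = \sqrt{6 - 3} = \sqrt{3} \approx 1.732$)
$B = 3 + \sqrt{3}$ ($B = \left(-3\right) \left(-1\right) + \sqrt{3} = 3 + \sqrt{3} \approx 4.732$)
$Q{\left(P,t \right)} = P + t \left(3 + \sqrt{3}\right)$ ($Q{\left(P,t \right)} = \left(3 + \sqrt{3}\right) t + P = t \left(3 + \sqrt{3}\right) + P = P + t \left(3 + \sqrt{3}\right)$)
$Q{\left(z,220 \right)} - c = \left(-52 + 220 \left(3 + \sqrt{3}\right)\right) - -11984 = \left(-52 + \left(660 + 220 \sqrt{3}\right)\right) + 11984 = \left(608 + 220 \sqrt{3}\right) + 11984 = 12592 + 220 \sqrt{3}$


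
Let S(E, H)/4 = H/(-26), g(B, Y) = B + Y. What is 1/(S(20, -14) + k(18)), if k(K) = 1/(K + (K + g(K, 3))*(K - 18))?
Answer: 234/517 ≈ 0.45261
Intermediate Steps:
S(E, H) = -2*H/13 (S(E, H) = 4*(H/(-26)) = 4*(H*(-1/26)) = 4*(-H/26) = -2*H/13)
k(K) = 1/(K + (-18 + K)*(3 + 2*K)) (k(K) = 1/(K + (K + (K + 3))*(K - 18)) = 1/(K + (K + (3 + K))*(-18 + K)) = 1/(K + (3 + 2*K)*(-18 + K)) = 1/(K + (-18 + K)*(3 + 2*K)))
1/(S(20, -14) + k(18)) = 1/(-2/13*(-14) + 1/(2*(-27 + 18² - 16*18))) = 1/(28/13 + 1/(2*(-27 + 324 - 288))) = 1/(28/13 + (½)/9) = 1/(28/13 + (½)*(⅑)) = 1/(28/13 + 1/18) = 1/(517/234) = 234/517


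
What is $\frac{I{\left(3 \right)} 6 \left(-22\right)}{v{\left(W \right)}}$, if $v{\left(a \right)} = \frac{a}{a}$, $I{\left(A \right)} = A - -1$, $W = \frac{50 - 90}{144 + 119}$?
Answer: $-528$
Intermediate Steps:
$W = - \frac{40}{263} \approx -0.15209$
$I{\left(A \right)} = 1 + A$ ($I{\left(A \right)} = A + 1 = 1 + A$)
$v{\left(a \right)} = 1$
$\frac{I{\left(3 \right)} 6 \left(-22\right)}{v{\left(W \right)}} = \frac{\left(1 + 3\right) 6 \left(-22\right)}{1} = 4 \cdot 6 \left(-22\right) 1 = 24 \left(-22\right) 1 = \left(-528\right) 1 = -528$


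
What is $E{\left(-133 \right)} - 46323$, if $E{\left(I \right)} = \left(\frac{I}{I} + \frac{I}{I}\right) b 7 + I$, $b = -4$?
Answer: $-46512$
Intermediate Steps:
$E{\left(I \right)} = -56 + I$ ($E{\left(I \right)} = \left(\frac{I}{I} + \frac{I}{I}\right) \left(-4\right) 7 + I = \left(1 + 1\right) \left(-4\right) 7 + I = 2 \left(-4\right) 7 + I = \left(-8\right) 7 + I = -56 + I$)
$E{\left(-133 \right)} - 46323 = \left(-56 - 133\right) - 46323 = -189 - 46323 = -46512$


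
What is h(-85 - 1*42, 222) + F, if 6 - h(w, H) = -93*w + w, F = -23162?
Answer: -34840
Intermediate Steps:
h(w, H) = 6 + 92*w (h(w, H) = 6 - (-93*w + w) = 6 - (-92)*w = 6 + 92*w)
h(-85 - 1*42, 222) + F = (6 + 92*(-85 - 1*42)) - 23162 = (6 + 92*(-85 - 42)) - 23162 = (6 + 92*(-127)) - 23162 = (6 - 11684) - 23162 = -11678 - 23162 = -34840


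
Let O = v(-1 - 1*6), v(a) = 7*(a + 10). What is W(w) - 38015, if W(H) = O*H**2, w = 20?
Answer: -29615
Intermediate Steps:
v(a) = 70 + 7*a (v(a) = 7*(10 + a) = 70 + 7*a)
O = 21 (O = 70 + 7*(-1 - 1*6) = 70 + 7*(-1 - 6) = 70 + 7*(-7) = 70 - 49 = 21)
W(H) = 21*H**2
W(w) - 38015 = 21*20**2 - 38015 = 21*400 - 38015 = 8400 - 38015 = -29615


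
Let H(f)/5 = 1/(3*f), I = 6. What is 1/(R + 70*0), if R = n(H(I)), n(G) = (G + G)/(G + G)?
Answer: 1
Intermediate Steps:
H(f) = 5/(3*f) (H(f) = 5/((3*f)) = 5*(1/(3*f)) = 5/(3*f))
n(G) = 1 (n(G) = (2*G)/((2*G)) = (2*G)*(1/(2*G)) = 1)
R = 1
1/(R + 70*0) = 1/(1 + 70*0) = 1/(1 + 0) = 1/1 = 1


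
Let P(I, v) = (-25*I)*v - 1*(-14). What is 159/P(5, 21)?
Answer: -159/2611 ≈ -0.060896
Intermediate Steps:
P(I, v) = 14 - 25*I*v (P(I, v) = -25*I*v + 14 = 14 - 25*I*v)
159/P(5, 21) = 159/(14 - 25*5*21) = 159/(14 - 2625) = 159/(-2611) = 159*(-1/2611) = -159/2611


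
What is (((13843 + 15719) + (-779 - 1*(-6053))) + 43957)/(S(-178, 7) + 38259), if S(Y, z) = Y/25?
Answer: 1969825/956297 ≈ 2.0598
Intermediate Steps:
S(Y, z) = Y/25 (S(Y, z) = Y*(1/25) = Y/25)
(((13843 + 15719) + (-779 - 1*(-6053))) + 43957)/(S(-178, 7) + 38259) = (((13843 + 15719) + (-779 - 1*(-6053))) + 43957)/((1/25)*(-178) + 38259) = ((29562 + (-779 + 6053)) + 43957)/(-178/25 + 38259) = ((29562 + 5274) + 43957)/(956297/25) = (34836 + 43957)*(25/956297) = 78793*(25/956297) = 1969825/956297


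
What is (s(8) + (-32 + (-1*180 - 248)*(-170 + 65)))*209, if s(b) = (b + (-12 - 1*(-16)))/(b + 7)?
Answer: 46929696/5 ≈ 9.3859e+6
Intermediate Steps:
s(b) = (4 + b)/(7 + b) (s(b) = (b + (-12 + 16))/(7 + b) = (b + 4)/(7 + b) = (4 + b)/(7 + b))
(s(8) + (-32 + (-1*180 - 248)*(-170 + 65)))*209 = ((4 + 8)/(7 + 8) + (-32 + (-1*180 - 248)*(-170 + 65)))*209 = (12/15 + (-32 + (-180 - 248)*(-105)))*209 = ((1/15)*12 + (-32 - 428*(-105)))*209 = (⅘ + (-32 + 44940))*209 = (⅘ + 44908)*209 = (224544/5)*209 = 46929696/5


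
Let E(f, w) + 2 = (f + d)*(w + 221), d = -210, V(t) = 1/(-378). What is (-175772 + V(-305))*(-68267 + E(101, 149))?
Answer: 7215514884383/378 ≈ 1.9089e+10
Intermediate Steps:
V(t) = -1/378
E(f, w) = -2 + (-210 + f)*(221 + w) (E(f, w) = -2 + (f - 210)*(w + 221) = -2 + (-210 + f)*(221 + w))
(-175772 + V(-305))*(-68267 + E(101, 149)) = (-175772 - 1/378)*(-68267 + (-46412 - 210*149 + 221*101 + 101*149)) = -66441817*(-68267 + (-46412 - 31290 + 22321 + 15049))/378 = -66441817*(-68267 - 40332)/378 = -66441817/378*(-108599) = 7215514884383/378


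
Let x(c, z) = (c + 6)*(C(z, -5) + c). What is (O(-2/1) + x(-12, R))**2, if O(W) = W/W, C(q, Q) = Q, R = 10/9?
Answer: 10609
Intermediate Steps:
R = 10/9 (R = 10*(1/9) = 10/9 ≈ 1.1111)
O(W) = 1
x(c, z) = (-5 + c)*(6 + c) (x(c, z) = (c + 6)*(-5 + c) = (6 + c)*(-5 + c) = (-5 + c)*(6 + c))
(O(-2/1) + x(-12, R))**2 = (1 + (-30 - 12 + (-12)**2))**2 = (1 + (-30 - 12 + 144))**2 = (1 + 102)**2 = 103**2 = 10609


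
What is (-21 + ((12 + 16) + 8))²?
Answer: 225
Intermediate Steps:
(-21 + ((12 + 16) + 8))² = (-21 + (28 + 8))² = (-21 + 36)² = 15² = 225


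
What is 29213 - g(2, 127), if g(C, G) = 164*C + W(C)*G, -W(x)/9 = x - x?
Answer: 28885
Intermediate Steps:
W(x) = 0 (W(x) = -9*(x - x) = -9*0 = 0)
g(C, G) = 164*C (g(C, G) = 164*C + 0*G = 164*C + 0 = 164*C)
29213 - g(2, 127) = 29213 - 164*2 = 29213 - 1*328 = 29213 - 328 = 28885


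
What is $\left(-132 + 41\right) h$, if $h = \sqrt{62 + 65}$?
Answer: $- 91 \sqrt{127} \approx -1025.5$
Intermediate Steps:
$h = \sqrt{127} \approx 11.269$
$\left(-132 + 41\right) h = \left(-132 + 41\right) \sqrt{127} = - 91 \sqrt{127}$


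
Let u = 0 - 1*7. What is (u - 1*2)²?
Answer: 81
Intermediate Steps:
u = -7 (u = 0 - 7 = -7)
(u - 1*2)² = (-7 - 1*2)² = (-7 - 2)² = (-9)² = 81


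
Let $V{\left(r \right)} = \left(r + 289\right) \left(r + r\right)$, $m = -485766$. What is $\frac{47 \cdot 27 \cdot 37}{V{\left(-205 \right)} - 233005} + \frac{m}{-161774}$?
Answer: $\frac{61159956624}{21632823715} \approx 2.8272$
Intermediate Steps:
$V{\left(r \right)} = 2 r \left(289 + r\right)$ ($V{\left(r \right)} = \left(289 + r\right) 2 r = 2 r \left(289 + r\right)$)
$\frac{47 \cdot 27 \cdot 37}{V{\left(-205 \right)} - 233005} + \frac{m}{-161774} = \frac{47 \cdot 27 \cdot 37}{2 \left(-205\right) \left(289 - 205\right) - 233005} - \frac{485766}{-161774} = \frac{1269 \cdot 37}{2 \left(-205\right) 84 - 233005} - - \frac{242883}{80887} = \frac{46953}{-34440 - 233005} + \frac{242883}{80887} = \frac{46953}{-267445} + \frac{242883}{80887} = 46953 \left(- \frac{1}{267445}\right) + \frac{242883}{80887} = - \frac{46953}{267445} + \frac{242883}{80887} = \frac{61159956624}{21632823715}$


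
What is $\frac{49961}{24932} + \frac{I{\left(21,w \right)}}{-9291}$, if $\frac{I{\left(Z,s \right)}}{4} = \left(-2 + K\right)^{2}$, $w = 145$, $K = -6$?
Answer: $\frac{457805059}{231643212} \approx 1.9763$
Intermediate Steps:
$I{\left(Z,s \right)} = 256$ ($I{\left(Z,s \right)} = 4 \left(-2 - 6\right)^{2} = 4 \left(-8\right)^{2} = 4 \cdot 64 = 256$)
$\frac{49961}{24932} + \frac{I{\left(21,w \right)}}{-9291} = \frac{49961}{24932} + \frac{256}{-9291} = 49961 \cdot \frac{1}{24932} + 256 \left(- \frac{1}{9291}\right) = \frac{49961}{24932} - \frac{256}{9291} = \frac{457805059}{231643212}$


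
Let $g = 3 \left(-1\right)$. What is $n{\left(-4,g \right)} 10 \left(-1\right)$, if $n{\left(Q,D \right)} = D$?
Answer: $30$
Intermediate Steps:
$g = -3$
$n{\left(-4,g \right)} 10 \left(-1\right) = \left(-3\right) 10 \left(-1\right) = \left(-30\right) \left(-1\right) = 30$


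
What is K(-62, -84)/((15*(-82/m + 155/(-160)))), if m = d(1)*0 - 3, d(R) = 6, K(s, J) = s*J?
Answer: 166656/12655 ≈ 13.169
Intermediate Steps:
K(s, J) = J*s
m = -3 (m = 6*0 - 3 = 0 - 3 = -3)
K(-62, -84)/((15*(-82/m + 155/(-160)))) = (-84*(-62))/((15*(-82/(-3) + 155/(-160)))) = 5208/((15*(-82*(-⅓) + 155*(-1/160)))) = 5208/((15*(82/3 - 31/32))) = 5208/((15*(2531/96))) = 5208/(12655/32) = 5208*(32/12655) = 166656/12655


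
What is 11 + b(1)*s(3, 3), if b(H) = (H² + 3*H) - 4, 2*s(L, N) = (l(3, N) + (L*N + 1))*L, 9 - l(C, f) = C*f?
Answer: 11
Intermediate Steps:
l(C, f) = 9 - C*f
s(L, N) = L*(10 - 3*N + L*N)/2 (s(L, N) = (((9 - 1*3*N) + (L*N + 1))*L)/2 = (((9 - 3*N) + (1 + L*N))*L)/2 = ((10 - 3*N + L*N)*L)/2 = (L*(10 - 3*N + L*N))/2 = L*(10 - 3*N + L*N)/2)
b(H) = -4 + H² + 3*H
11 + b(1)*s(3, 3) = 11 + (-4 + 1² + 3*1)*((½)*3*(10 - 3*3 + 3*3)) = 11 + (-4 + 1 + 3)*((½)*3*(10 - 9 + 9)) = 11 + 0*((½)*3*10) = 11 + 0*15 = 11 + 0 = 11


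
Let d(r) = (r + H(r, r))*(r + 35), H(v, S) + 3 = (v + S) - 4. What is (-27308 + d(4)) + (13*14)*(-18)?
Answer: -30389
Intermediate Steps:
H(v, S) = -7 + S + v (H(v, S) = -3 + ((v + S) - 4) = -3 + ((S + v) - 4) = -3 + (-4 + S + v) = -7 + S + v)
d(r) = (-7 + 3*r)*(35 + r) (d(r) = (r + (-7 + r + r))*(r + 35) = (r + (-7 + 2*r))*(35 + r) = (-7 + 3*r)*(35 + r))
(-27308 + d(4)) + (13*14)*(-18) = (-27308 + (-245 + 3*4² + 98*4)) + (13*14)*(-18) = (-27308 + (-245 + 3*16 + 392)) + 182*(-18) = (-27308 + (-245 + 48 + 392)) - 3276 = (-27308 + 195) - 3276 = -27113 - 3276 = -30389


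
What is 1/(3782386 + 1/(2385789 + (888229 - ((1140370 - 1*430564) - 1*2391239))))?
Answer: 4955451/18743428486087 ≈ 2.6438e-7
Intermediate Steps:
1/(3782386 + 1/(2385789 + (888229 - ((1140370 - 1*430564) - 1*2391239)))) = 1/(3782386 + 1/(2385789 + (888229 - ((1140370 - 430564) - 2391239)))) = 1/(3782386 + 1/(2385789 + (888229 - (709806 - 2391239)))) = 1/(3782386 + 1/(2385789 + (888229 - 1*(-1681433)))) = 1/(3782386 + 1/(2385789 + (888229 + 1681433))) = 1/(3782386 + 1/(2385789 + 2569662)) = 1/(3782386 + 1/4955451) = 1/(18743428486087/4955451) = 4955451/18743428486087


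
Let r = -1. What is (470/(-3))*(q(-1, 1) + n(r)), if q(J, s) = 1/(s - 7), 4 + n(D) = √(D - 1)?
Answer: 5875/9 - 470*I*√2/3 ≈ 652.78 - 221.56*I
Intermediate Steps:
n(D) = -4 + √(-1 + D) (n(D) = -4 + √(D - 1) = -4 + √(-1 + D))
q(J, s) = 1/(-7 + s)
(470/(-3))*(q(-1, 1) + n(r)) = (470/(-3))*(1/(-7 + 1) + (-4 + √(-1 - 1))) = (470*(-⅓))*(1/(-6) + (-4 + √(-2))) = -470*(-⅙ + (-4 + I*√2))/3 = -470*(-25/6 + I*√2)/3 = 5875/9 - 470*I*√2/3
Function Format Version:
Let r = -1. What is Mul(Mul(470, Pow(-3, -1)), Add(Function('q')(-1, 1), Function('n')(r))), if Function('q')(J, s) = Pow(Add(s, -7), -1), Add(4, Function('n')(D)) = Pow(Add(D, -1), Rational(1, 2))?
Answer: Add(Rational(5875, 9), Mul(Rational(-470, 3), I, Pow(2, Rational(1, 2)))) ≈ Add(652.78, Mul(-221.56, I))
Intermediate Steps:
Function('n')(D) = Add(-4, Pow(Add(-1, D), Rational(1, 2))) (Function('n')(D) = Add(-4, Pow(Add(D, -1), Rational(1, 2))) = Add(-4, Pow(Add(-1, D), Rational(1, 2))))
Function('q')(J, s) = Pow(Add(-7, s), -1)
Mul(Mul(470, Pow(-3, -1)), Add(Function('q')(-1, 1), Function('n')(r))) = Mul(Mul(470, Pow(-3, -1)), Add(Pow(Add(-7, 1), -1), Add(-4, Pow(Add(-1, -1), Rational(1, 2))))) = Mul(Mul(470, Rational(-1, 3)), Add(Pow(-6, -1), Add(-4, Pow(-2, Rational(1, 2))))) = Mul(Rational(-470, 3), Add(Rational(-1, 6), Add(-4, Mul(I, Pow(2, Rational(1, 2)))))) = Mul(Rational(-470, 3), Add(Rational(-25, 6), Mul(I, Pow(2, Rational(1, 2))))) = Add(Rational(5875, 9), Mul(Rational(-470, 3), I, Pow(2, Rational(1, 2))))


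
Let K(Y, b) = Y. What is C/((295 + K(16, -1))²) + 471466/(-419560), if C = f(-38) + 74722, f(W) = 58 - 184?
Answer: -7151582613/20290131380 ≈ -0.35247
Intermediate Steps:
f(W) = -126
C = 74596 (C = -126 + 74722 = 74596)
C/((295 + K(16, -1))²) + 471466/(-419560) = 74596/((295 + 16)²) + 471466/(-419560) = 74596/(311²) + 471466*(-1/419560) = 74596/96721 - 235733/209780 = -7151582613/20290131380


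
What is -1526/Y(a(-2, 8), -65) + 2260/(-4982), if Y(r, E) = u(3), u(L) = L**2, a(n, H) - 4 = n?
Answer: -3811436/22419 ≈ -170.01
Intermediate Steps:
a(n, H) = 4 + n
Y(r, E) = 9 (Y(r, E) = 3**2 = 9)
-1526/Y(a(-2, 8), -65) + 2260/(-4982) = -1526/9 + 2260/(-4982) = -1526*1/9 + 2260*(-1/4982) = -1526/9 - 1130/2491 = -3811436/22419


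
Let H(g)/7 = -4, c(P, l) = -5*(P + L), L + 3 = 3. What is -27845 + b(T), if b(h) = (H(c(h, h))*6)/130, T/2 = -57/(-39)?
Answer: -1810009/65 ≈ -27846.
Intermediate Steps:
L = 0 (L = -3 + 3 = 0)
c(P, l) = -5*P (c(P, l) = -5*(P + 0) = -5*P)
H(g) = -28 (H(g) = 7*(-4) = -28)
T = 38/13 (T = 2*(-57/(-39)) = 2*(-57*(-1/39)) = 2*(19/13) = 38/13 ≈ 2.9231)
b(h) = -84/65 (b(h) = -28*6/130 = -168*1/130 = -84/65)
-27845 + b(T) = -27845 - 84/65 = -1810009/65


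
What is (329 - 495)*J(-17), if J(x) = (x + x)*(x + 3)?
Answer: -79016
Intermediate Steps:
J(x) = 2*x*(3 + x) (J(x) = (2*x)*(3 + x) = 2*x*(3 + x))
(329 - 495)*J(-17) = (329 - 495)*(2*(-17)*(3 - 17)) = -332*(-17)*(-14) = -166*476 = -79016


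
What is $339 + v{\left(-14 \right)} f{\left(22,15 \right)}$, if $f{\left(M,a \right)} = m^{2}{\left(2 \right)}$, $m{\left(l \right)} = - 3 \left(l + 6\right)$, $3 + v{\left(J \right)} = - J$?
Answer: $6675$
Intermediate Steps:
$v{\left(J \right)} = -3 - J$
$m{\left(l \right)} = -18 - 3 l$ ($m{\left(l \right)} = - 3 \left(6 + l\right) = -18 - 3 l$)
$f{\left(M,a \right)} = 576$ ($f{\left(M,a \right)} = \left(-18 - 6\right)^{2} = \left(-24\right)^{2} = 576$)
$339 + v{\left(-14 \right)} f{\left(22,15 \right)} = 339 + \left(-3 - -14\right) 576 = 339 + \left(-3 + 14\right) 576 = 339 + 11 \cdot 576 = 339 + 6336 = 6675$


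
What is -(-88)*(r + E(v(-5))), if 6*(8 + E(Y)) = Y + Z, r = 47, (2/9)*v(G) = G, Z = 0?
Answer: 3102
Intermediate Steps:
v(G) = 9*G/2
E(Y) = -8 + Y/6 (E(Y) = -8 + (Y + 0)/6 = -8 + Y/6)
-(-88)*(r + E(v(-5))) = -(-88)*(47 + (-8 + ((9/2)*(-5))/6)) = -(-88)*(47 + (-8 + (⅙)*(-45/2))) = -(-88)*(47 + (-8 - 15/4)) = -(-88)*(47 - 47/4) = -(-88)*141/4 = -1*(-3102) = 3102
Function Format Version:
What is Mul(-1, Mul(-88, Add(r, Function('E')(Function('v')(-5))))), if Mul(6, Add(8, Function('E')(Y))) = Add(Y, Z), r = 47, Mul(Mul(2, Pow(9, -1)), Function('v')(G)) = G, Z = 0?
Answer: 3102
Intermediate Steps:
Function('v')(G) = Mul(Rational(9, 2), G)
Function('E')(Y) = Add(-8, Mul(Rational(1, 6), Y)) (Function('E')(Y) = Add(-8, Mul(Rational(1, 6), Add(Y, 0))) = Add(-8, Mul(Rational(1, 6), Y)))
Mul(-1, Mul(-88, Add(r, Function('E')(Function('v')(-5))))) = Mul(-1, Mul(-88, Add(47, Add(-8, Mul(Rational(1, 6), Mul(Rational(9, 2), -5)))))) = Mul(-1, Mul(-88, Add(47, Add(-8, Mul(Rational(1, 6), Rational(-45, 2)))))) = Mul(-1, Mul(-88, Add(47, Add(-8, Rational(-15, 4))))) = Mul(-1, Mul(-88, Add(47, Rational(-47, 4)))) = Mul(-1, Mul(-88, Rational(141, 4))) = Mul(-1, -3102) = 3102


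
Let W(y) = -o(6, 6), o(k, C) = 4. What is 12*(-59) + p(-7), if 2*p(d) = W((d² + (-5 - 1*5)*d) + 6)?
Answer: -710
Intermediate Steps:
W(y) = -4 (W(y) = -1*4 = -4)
p(d) = -2 (p(d) = (½)*(-4) = -2)
12*(-59) + p(-7) = 12*(-59) - 2 = -708 - 2 = -710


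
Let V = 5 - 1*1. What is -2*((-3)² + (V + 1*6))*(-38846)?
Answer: 1476148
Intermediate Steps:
V = 4 (V = 5 - 1 = 4)
-2*((-3)² + (V + 1*6))*(-38846) = -2*((-3)² + (4 + 1*6))*(-38846) = -2*(9 + (4 + 6))*(-38846) = -2*(9 + 10)*(-38846) = -2*19*(-38846) = -38*(-38846) = 1476148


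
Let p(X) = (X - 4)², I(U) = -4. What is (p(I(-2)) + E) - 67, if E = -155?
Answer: -158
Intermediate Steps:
p(X) = (-4 + X)²
(p(I(-2)) + E) - 67 = ((-4 - 4)² - 155) - 67 = ((-8)² - 155) - 67 = (64 - 155) - 67 = -91 - 67 = -158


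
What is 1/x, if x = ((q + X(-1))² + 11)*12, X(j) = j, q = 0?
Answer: 1/144 ≈ 0.0069444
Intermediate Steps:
x = 144 (x = ((0 - 1)² + 11)*12 = ((-1)² + 11)*12 = (1 + 11)*12 = 12*12 = 144)
1/x = 1/144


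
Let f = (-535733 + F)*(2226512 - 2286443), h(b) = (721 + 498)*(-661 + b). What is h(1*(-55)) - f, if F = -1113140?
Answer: -98819480567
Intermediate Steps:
h(b) = -805759 + 1219*b (h(b) = 1219*(-661 + b) = -805759 + 1219*b)
f = 98818607763 (f = (-535733 - 1113140)*(2226512 - 2286443) = -1648873*(-59931) = 98818607763)
h(1*(-55)) - f = (-805759 + 1219*(1*(-55))) - 1*98818607763 = (-805759 + 1219*(-55)) - 98818607763 = (-805759 - 67045) - 98818607763 = -872804 - 98818607763 = -98819480567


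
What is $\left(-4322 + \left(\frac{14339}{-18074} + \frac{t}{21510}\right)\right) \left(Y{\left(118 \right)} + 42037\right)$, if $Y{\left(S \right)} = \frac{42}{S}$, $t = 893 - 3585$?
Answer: $- \frac{1042075411430276278}{5734383165} \approx -1.8172 \cdot 10^{8}$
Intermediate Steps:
$t = -2692$
$\left(-4322 + \left(\frac{14339}{-18074} + \frac{t}{21510}\right)\right) \left(Y{\left(118 \right)} + 42037\right) = \left(-4322 + \left(\frac{14339}{-18074} - \frac{2692}{21510}\right)\right) \left(\frac{42}{118} + 42037\right) = \left(-4322 + \left(14339 \left(- \frac{1}{18074}\right) - \frac{1346}{10755}\right)\right) \left(42 \cdot \frac{1}{118} + 42037\right) = \left(-4322 - \frac{178543549}{194385870}\right) \left(\frac{21}{59} + 42037\right) = \left(-4322 - \frac{178543549}{194385870}\right) \frac{2480204}{59} = \left(- \frac{840314273689}{194385870}\right) \frac{2480204}{59} = - \frac{1042075411430276278}{5734383165}$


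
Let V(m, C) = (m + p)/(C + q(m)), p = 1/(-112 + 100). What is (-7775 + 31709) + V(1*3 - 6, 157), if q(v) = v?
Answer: 44229995/1848 ≈ 23934.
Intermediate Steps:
p = -1/12 (p = 1/(-12) = -1/12 ≈ -0.083333)
V(m, C) = (-1/12 + m)/(C + m) (V(m, C) = (m - 1/12)/(C + m) = (-1/12 + m)/(C + m))
(-7775 + 31709) + V(1*3 - 6, 157) = (-7775 + 31709) + (-1/12 + (1*3 - 6))/(157 + (1*3 - 6)) = 23934 + (-1/12 + (3 - 6))/(157 + (3 - 6)) = 23934 + (-1/12 - 3)/(157 - 3) = 23934 - 37/12/154 = 23934 + (1/154)*(-37/12) = 23934 - 37/1848 = 44229995/1848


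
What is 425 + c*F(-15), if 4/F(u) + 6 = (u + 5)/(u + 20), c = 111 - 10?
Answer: 749/2 ≈ 374.50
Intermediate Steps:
c = 101
F(u) = 4/(-6 + (5 + u)/(20 + u)) (F(u) = 4/(-6 + (u + 5)/(u + 20)) = 4/(-6 + (5 + u)/(20 + u)))
425 + c*F(-15) = 425 + 101*(4*(-20 - 1*(-15))/(5*(23 - 15))) = 425 + 101*((⅘)*(-20 + 15)/8) = 425 + 101*((⅘)*(⅛)*(-5)) = 425 + 101*(-½) = 425 - 101/2 = 749/2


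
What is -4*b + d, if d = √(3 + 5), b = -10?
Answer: 40 + 2*√2 ≈ 42.828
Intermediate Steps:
d = 2*√2 (d = √8 = 2*√2 ≈ 2.8284)
-4*b + d = -4*(-10) + 2*√2 = 40 + 2*√2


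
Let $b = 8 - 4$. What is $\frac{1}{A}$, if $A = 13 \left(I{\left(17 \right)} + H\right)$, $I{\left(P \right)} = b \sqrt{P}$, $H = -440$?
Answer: $- \frac{55}{314158} - \frac{\sqrt{17}}{628316} \approx -0.00018163$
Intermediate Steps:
$b = 4$
$I{\left(P \right)} = 4 \sqrt{P}$
$A = -5720 + 52 \sqrt{17}$ ($A = 13 \left(4 \sqrt{17} - 440\right) = 13 \left(-440 + 4 \sqrt{17}\right) = -5720 + 52 \sqrt{17} \approx -5505.6$)
$\frac{1}{A} = \frac{1}{-5720 + 52 \sqrt{17}}$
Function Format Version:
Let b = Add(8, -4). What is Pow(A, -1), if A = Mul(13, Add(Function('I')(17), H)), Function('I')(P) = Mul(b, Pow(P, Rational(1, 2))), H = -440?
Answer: Add(Rational(-55, 314158), Mul(Rational(-1, 628316), Pow(17, Rational(1, 2)))) ≈ -0.00018163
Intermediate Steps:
b = 4
Function('I')(P) = Mul(4, Pow(P, Rational(1, 2)))
A = Add(-5720, Mul(52, Pow(17, Rational(1, 2)))) (A = Mul(13, Add(Mul(4, Pow(17, Rational(1, 2))), -440)) = Mul(13, Add(-440, Mul(4, Pow(17, Rational(1, 2))))) = Add(-5720, Mul(52, Pow(17, Rational(1, 2)))) ≈ -5505.6)
Pow(A, -1) = Pow(Add(-5720, Mul(52, Pow(17, Rational(1, 2)))), -1)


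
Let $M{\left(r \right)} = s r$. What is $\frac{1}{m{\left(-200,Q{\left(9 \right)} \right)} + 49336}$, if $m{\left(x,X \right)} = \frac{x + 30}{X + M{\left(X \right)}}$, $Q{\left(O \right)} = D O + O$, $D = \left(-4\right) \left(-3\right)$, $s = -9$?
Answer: $\frac{468}{23089333} \approx 2.0269 \cdot 10^{-5}$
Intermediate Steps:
$D = 12$
$Q{\left(O \right)} = 13 O$ ($Q{\left(O \right)} = 12 O + O = 13 O$)
$M{\left(r \right)} = - 9 r$
$m{\left(x,X \right)} = - \frac{30 + x}{8 X}$ ($m{\left(x,X \right)} = \frac{x + 30}{X - 9 X} = \frac{30 + x}{\left(-8\right) X} = \left(30 + x\right) \left(- \frac{1}{8 X}\right) = - \frac{30 + x}{8 X}$)
$\frac{1}{m{\left(-200,Q{\left(9 \right)} \right)} + 49336} = \frac{1}{\frac{-30 - -200}{8 \cdot 13 \cdot 9} + 49336} = \frac{1}{\frac{-30 + 200}{8 \cdot 117} + 49336} = \frac{1}{\frac{1}{8} \cdot \frac{1}{117} \cdot 170 + 49336} = \frac{1}{\frac{85}{468} + 49336} = \frac{1}{\frac{23089333}{468}} = \frac{468}{23089333}$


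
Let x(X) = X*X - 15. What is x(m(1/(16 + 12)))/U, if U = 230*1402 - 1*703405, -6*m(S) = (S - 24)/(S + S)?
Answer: -448081/54856080 ≈ -0.0081683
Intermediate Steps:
m(S) = -(-24 + S)/(12*S) (m(S) = -(S - 24)/(6*(S + S)) = -(-24 + S)/(6*(2*S)) = -(-24 + S)*1/(2*S)/6 = -(-24 + S)/(12*S))
x(X) = -15 + X² (x(X) = X² - 15 = -15 + X²)
U = -380945 (U = 322460 - 703405 = -380945)
x(m(1/(16 + 12)))/U = (-15 + ((24 - 1/(16 + 12))/(12*(1/(16 + 12))))²)/(-380945) = (-15 + ((24 - 1/28)/(12*(1/28)))²)*(-1/380945) = (-15 + ((24 - 1*1/28)/(12*(1/28)))²)*(-1/380945) = (-15 + ((1/12)*28*(24 - 1/28))²)*(-1/380945) = (-15 + ((1/12)*28*(671/28))²)*(-1/380945) = (-15 + (671/12)²)*(-1/380945) = (-15 + 450241/144)*(-1/380945) = (448081/144)*(-1/380945) = -448081/54856080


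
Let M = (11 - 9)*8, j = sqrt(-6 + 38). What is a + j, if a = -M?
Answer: -16 + 4*sqrt(2) ≈ -10.343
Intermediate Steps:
j = 4*sqrt(2) (j = sqrt(32) = 4*sqrt(2) ≈ 5.6569)
M = 16 (M = 2*8 = 16)
a = -16 (a = -1*16 = -16)
a + j = -16 + 4*sqrt(2)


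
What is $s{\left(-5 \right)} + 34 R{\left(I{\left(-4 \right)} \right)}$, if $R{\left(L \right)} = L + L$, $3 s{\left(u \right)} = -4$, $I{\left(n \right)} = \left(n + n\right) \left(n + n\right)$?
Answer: $\frac{13052}{3} \approx 4350.7$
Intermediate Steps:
$I{\left(n \right)} = 4 n^{2}$ ($I{\left(n \right)} = 2 n 2 n = 4 n^{2}$)
$s{\left(u \right)} = - \frac{4}{3}$ ($s{\left(u \right)} = \frac{1}{3} \left(-4\right) = - \frac{4}{3}$)
$R{\left(L \right)} = 2 L$
$s{\left(-5 \right)} + 34 R{\left(I{\left(-4 \right)} \right)} = - \frac{4}{3} + 34 \cdot 2 \cdot 4 \left(-4\right)^{2} = - \frac{4}{3} + 34 \cdot 2 \cdot 4 \cdot 16 = - \frac{4}{3} + 34 \cdot 2 \cdot 64 = - \frac{4}{3} + 34 \cdot 128 = - \frac{4}{3} + 4352 = \frac{13052}{3}$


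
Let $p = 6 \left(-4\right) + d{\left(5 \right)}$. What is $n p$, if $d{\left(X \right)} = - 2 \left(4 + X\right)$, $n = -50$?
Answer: $2100$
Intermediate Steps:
$d{\left(X \right)} = -8 - 2 X$
$p = -42$ ($p = 6 \left(-4\right) - 18 = -24 - 18 = -42$)
$n p = \left(-50\right) \left(-42\right) = 2100$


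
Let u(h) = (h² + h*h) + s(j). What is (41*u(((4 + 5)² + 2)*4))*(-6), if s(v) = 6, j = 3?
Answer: -54231684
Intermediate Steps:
u(h) = 6 + 2*h² (u(h) = (h² + h*h) + 6 = (h² + h²) + 6 = 2*h² + 6 = 6 + 2*h²)
(41*u(((4 + 5)² + 2)*4))*(-6) = (41*(6 + 2*(((4 + 5)² + 2)*4)²))*(-6) = (41*(6 + 2*((9² + 2)*4)²))*(-6) = (41*(6 + 2*((81 + 2)*4)²))*(-6) = (41*(6 + 2*(83*4)²))*(-6) = (41*(6 + 2*332²))*(-6) = (41*(6 + 2*110224))*(-6) = (41*(6 + 220448))*(-6) = (41*220454)*(-6) = 9038614*(-6) = -54231684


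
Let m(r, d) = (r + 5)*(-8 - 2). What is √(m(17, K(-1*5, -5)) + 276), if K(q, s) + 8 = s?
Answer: 2*√14 ≈ 7.4833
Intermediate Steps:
K(q, s) = -8 + s
m(r, d) = -50 - 10*r (m(r, d) = (5 + r)*(-10) = -50 - 10*r)
√(m(17, K(-1*5, -5)) + 276) = √((-50 - 10*17) + 276) = √((-50 - 170) + 276) = √(-220 + 276) = √56 = 2*√14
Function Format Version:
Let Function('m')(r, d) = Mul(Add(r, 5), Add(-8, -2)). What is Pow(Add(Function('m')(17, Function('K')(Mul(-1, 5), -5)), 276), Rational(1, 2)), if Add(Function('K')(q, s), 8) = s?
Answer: Mul(2, Pow(14, Rational(1, 2))) ≈ 7.4833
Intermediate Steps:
Function('K')(q, s) = Add(-8, s)
Function('m')(r, d) = Add(-50, Mul(-10, r)) (Function('m')(r, d) = Mul(Add(5, r), -10) = Add(-50, Mul(-10, r)))
Pow(Add(Function('m')(17, Function('K')(Mul(-1, 5), -5)), 276), Rational(1, 2)) = Pow(Add(Add(-50, Mul(-10, 17)), 276), Rational(1, 2)) = Pow(Add(Add(-50, -170), 276), Rational(1, 2)) = Pow(Add(-220, 276), Rational(1, 2)) = Pow(56, Rational(1, 2)) = Mul(2, Pow(14, Rational(1, 2)))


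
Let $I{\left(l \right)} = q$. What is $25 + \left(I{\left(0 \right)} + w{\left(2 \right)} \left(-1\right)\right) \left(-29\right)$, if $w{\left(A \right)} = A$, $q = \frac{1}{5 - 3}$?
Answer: $\frac{137}{2} \approx 68.5$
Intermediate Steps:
$q = \frac{1}{2} \approx 0.5$
$I{\left(l \right)} = \frac{1}{2}$
$25 + \left(I{\left(0 \right)} + w{\left(2 \right)} \left(-1\right)\right) \left(-29\right) = 25 + \left(\frac{1}{2} + 2 \left(-1\right)\right) \left(-29\right) = 25 + \left(\frac{1}{2} - 2\right) \left(-29\right) = 25 - - \frac{87}{2} = 25 + \frac{87}{2} = \frac{137}{2}$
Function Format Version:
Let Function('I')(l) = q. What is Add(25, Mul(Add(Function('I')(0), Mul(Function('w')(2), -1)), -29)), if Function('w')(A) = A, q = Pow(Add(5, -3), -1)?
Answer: Rational(137, 2) ≈ 68.500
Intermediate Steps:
q = Rational(1, 2) (q = Pow(2, -1) = Rational(1, 2) ≈ 0.50000)
Function('I')(l) = Rational(1, 2)
Add(25, Mul(Add(Function('I')(0), Mul(Function('w')(2), -1)), -29)) = Add(25, Mul(Add(Rational(1, 2), Mul(2, -1)), -29)) = Add(25, Mul(Add(Rational(1, 2), -2), -29)) = Add(25, Mul(Rational(-3, 2), -29)) = Add(25, Rational(87, 2)) = Rational(137, 2)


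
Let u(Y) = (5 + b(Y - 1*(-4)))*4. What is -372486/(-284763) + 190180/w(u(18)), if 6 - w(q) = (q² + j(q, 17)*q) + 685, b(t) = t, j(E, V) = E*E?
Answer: 27977763426/24148946531 ≈ 1.1586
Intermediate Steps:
j(E, V) = E²
u(Y) = 36 + 4*Y (u(Y) = (5 + (Y - 1*(-4)))*4 = (5 + (Y + 4))*4 = (5 + (4 + Y))*4 = (9 + Y)*4 = 36 + 4*Y)
w(q) = -679 - q² - q³ (w(q) = 6 - ((q² + q²*q) + 685) = 6 - ((q² + q³) + 685) = 6 - (685 + q² + q³) = 6 + (-685 - q² - q³) = -679 - q² - q³)
-372486/(-284763) + 190180/w(u(18)) = -372486/(-284763) + 190180/(-679 - (36 + 4*18)² - (36 + 4*18)³) = -372486*(-1/284763) + 190180/(-679 - (36 + 72)² - (36 + 72)³) = 124162/94921 + 190180/(-679 - 1*108² - 1*108³) = 124162/94921 + 190180/(-679 - 1*11664 - 1*1259712) = 124162/94921 + 190180/(-679 - 11664 - 1259712) = 124162/94921 + 190180/(-1272055) = 124162/94921 + 190180*(-1/1272055) = 124162/94921 - 38036/254411 = 27977763426/24148946531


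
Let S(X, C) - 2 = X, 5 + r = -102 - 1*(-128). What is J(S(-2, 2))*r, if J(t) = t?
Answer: 0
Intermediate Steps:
r = 21 (r = -5 + (-102 - 1*(-128)) = -5 + (-102 + 128) = -5 + 26 = 21)
S(X, C) = 2 + X
J(S(-2, 2))*r = (2 - 2)*21 = 0*21 = 0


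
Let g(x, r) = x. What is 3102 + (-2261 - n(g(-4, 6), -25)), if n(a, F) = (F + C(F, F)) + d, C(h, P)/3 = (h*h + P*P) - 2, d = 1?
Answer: -2879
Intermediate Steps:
C(h, P) = -6 + 3*P² + 3*h² (C(h, P) = 3*((h*h + P*P) - 2) = 3*((h² + P²) - 2) = 3*((P² + h²) - 2) = 3*(-2 + P² + h²) = -6 + 3*P² + 3*h²)
n(a, F) = -5 + F + 6*F² (n(a, F) = (F + (-6 + 3*F² + 3*F²)) + 1 = (F + (-6 + 6*F²)) + 1 = (-6 + F + 6*F²) + 1 = -5 + F + 6*F²)
3102 + (-2261 - n(g(-4, 6), -25)) = 3102 + (-2261 - (-5 - 25 + 6*(-25)²)) = 3102 + (-2261 - (-5 - 25 + 6*625)) = 3102 + (-2261 - (-5 - 25 + 3750)) = 3102 + (-2261 - 1*3720) = 3102 + (-2261 - 3720) = 3102 - 5981 = -2879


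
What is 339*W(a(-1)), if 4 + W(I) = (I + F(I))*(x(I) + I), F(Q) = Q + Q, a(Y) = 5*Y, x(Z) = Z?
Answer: 49494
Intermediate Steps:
F(Q) = 2*Q
W(I) = -4 + 6*I**2 (W(I) = -4 + (I + 2*I)*(I + I) = -4 + (3*I)*(2*I) = -4 + 6*I**2)
339*W(a(-1)) = 339*(-4 + 6*(5*(-1))**2) = 339*(-4 + 6*(-5)**2) = 339*(-4 + 6*25) = 339*(-4 + 150) = 339*146 = 49494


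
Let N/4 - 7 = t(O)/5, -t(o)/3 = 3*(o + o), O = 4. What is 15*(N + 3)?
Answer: -399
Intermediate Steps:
t(o) = -18*o (t(o) = -9*(o + o) = -9*2*o = -18*o)
N = -148/5 (N = 28 + 4*(-18*4/5) = 28 + 4*(-72*⅕) = 28 + 4*(-72/5) = 28 - 288/5 = -148/5 ≈ -29.600)
15*(N + 3) = 15*(-148/5 + 3) = 15*(-133/5) = -399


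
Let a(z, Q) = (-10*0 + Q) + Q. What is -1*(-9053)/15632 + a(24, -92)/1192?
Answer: 989361/2329168 ≈ 0.42477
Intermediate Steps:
a(z, Q) = 2*Q (a(z, Q) = (0 + Q) + Q = Q + Q = 2*Q)
-1*(-9053)/15632 + a(24, -92)/1192 = -1*(-9053)/15632 + (2*(-92))/1192 = 9053*(1/15632) - 184*1/1192 = 9053/15632 - 23/149 = 989361/2329168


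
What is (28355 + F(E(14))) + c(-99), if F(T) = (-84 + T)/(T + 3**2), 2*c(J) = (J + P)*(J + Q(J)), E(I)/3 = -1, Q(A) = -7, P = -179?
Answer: 86149/2 ≈ 43075.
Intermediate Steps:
E(I) = -3 (E(I) = 3*(-1) = -3)
c(J) = (-179 + J)*(-7 + J)/2 (c(J) = ((J - 179)*(J - 7))/2 = ((-179 + J)*(-7 + J))/2 = (-179 + J)*(-7 + J)/2)
F(T) = (-84 + T)/(9 + T) (F(T) = (-84 + T)/(T + 9) = (-84 + T)/(9 + T))
(28355 + F(E(14))) + c(-99) = (28355 + (-84 - 3)/(9 - 3)) + (1253/2 + (1/2)*(-99)**2 - 93*(-99)) = (28355 - 87/6) + (1253/2 + (1/2)*9801 + 9207) = (28355 + (1/6)*(-87)) + (1253/2 + 9801/2 + 9207) = (28355 - 29/2) + 14734 = 56681/2 + 14734 = 86149/2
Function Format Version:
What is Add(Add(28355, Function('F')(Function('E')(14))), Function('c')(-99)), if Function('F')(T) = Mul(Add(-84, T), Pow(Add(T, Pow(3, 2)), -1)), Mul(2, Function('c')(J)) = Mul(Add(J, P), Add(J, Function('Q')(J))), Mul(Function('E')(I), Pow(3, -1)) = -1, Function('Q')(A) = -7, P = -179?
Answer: Rational(86149, 2) ≈ 43075.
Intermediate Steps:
Function('E')(I) = -3 (Function('E')(I) = Mul(3, -1) = -3)
Function('c')(J) = Mul(Rational(1, 2), Add(-179, J), Add(-7, J)) (Function('c')(J) = Mul(Rational(1, 2), Mul(Add(J, -179), Add(J, -7))) = Mul(Rational(1, 2), Mul(Add(-179, J), Add(-7, J))) = Mul(Rational(1, 2), Add(-179, J), Add(-7, J)))
Function('F')(T) = Mul(Pow(Add(9, T), -1), Add(-84, T)) (Function('F')(T) = Mul(Add(-84, T), Pow(Add(T, 9), -1)) = Mul(Add(-84, T), Pow(Add(9, T), -1)) = Mul(Pow(Add(9, T), -1), Add(-84, T)))
Add(Add(28355, Function('F')(Function('E')(14))), Function('c')(-99)) = Add(Add(28355, Mul(Pow(Add(9, -3), -1), Add(-84, -3))), Add(Rational(1253, 2), Mul(Rational(1, 2), Pow(-99, 2)), Mul(-93, -99))) = Add(Add(28355, Mul(Pow(6, -1), -87)), Add(Rational(1253, 2), Mul(Rational(1, 2), 9801), 9207)) = Add(Add(28355, Mul(Rational(1, 6), -87)), Add(Rational(1253, 2), Rational(9801, 2), 9207)) = Add(Add(28355, Rational(-29, 2)), 14734) = Add(Rational(56681, 2), 14734) = Rational(86149, 2)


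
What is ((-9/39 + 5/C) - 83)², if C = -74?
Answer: 6421297689/925444 ≈ 6938.6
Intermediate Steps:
((-9/39 + 5/C) - 83)² = ((-9/39 + 5/(-74)) - 83)² = ((-9*1/39 + 5*(-1/74)) - 83)² = ((-3/13 - 5/74) - 83)² = (-287/962 - 83)² = (-80133/962)² = 6421297689/925444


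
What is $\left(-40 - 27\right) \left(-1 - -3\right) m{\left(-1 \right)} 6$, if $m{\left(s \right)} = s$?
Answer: $804$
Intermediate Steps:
$\left(-40 - 27\right) \left(-1 - -3\right) m{\left(-1 \right)} 6 = \left(-40 - 27\right) \left(-1 - -3\right) \left(-1\right) 6 = - 67 \left(-1 + 3\right) \left(-1\right) 6 = - 67 \cdot 2 \left(-1\right) 6 = - 67 \left(\left(-2\right) 6\right) = \left(-67\right) \left(-12\right) = 804$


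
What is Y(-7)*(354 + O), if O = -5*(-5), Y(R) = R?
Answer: -2653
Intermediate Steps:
O = 25
Y(-7)*(354 + O) = -7*(354 + 25) = -7*379 = -2653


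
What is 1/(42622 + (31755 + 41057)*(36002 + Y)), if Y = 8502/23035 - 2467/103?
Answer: 2372605/6215520832021962 ≈ 3.8172e-10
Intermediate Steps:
Y = -55951639/2372605 (Y = 8502*(1/23035) - 2467*1/103 = 8502/23035 - 2467/103 = -55951639/2372605 ≈ -23.582)
1/(42622 + (31755 + 41057)*(36002 + Y)) = 1/(42622 + (31755 + 41057)*(36002 - 55951639/2372605)) = 1/(42622 + 72812*(85362573571/2372605)) = 1/(42622 + 6215419706851652/2372605) = 1/(6215520832021962/2372605) = 2372605/6215520832021962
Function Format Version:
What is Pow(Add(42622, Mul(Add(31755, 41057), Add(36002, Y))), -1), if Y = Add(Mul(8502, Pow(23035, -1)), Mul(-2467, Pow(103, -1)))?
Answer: Rational(2372605, 6215520832021962) ≈ 3.8172e-10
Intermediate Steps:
Y = Rational(-55951639, 2372605) (Y = Add(Mul(8502, Rational(1, 23035)), Mul(-2467, Rational(1, 103))) = Add(Rational(8502, 23035), Rational(-2467, 103)) = Rational(-55951639, 2372605) ≈ -23.582)
Pow(Add(42622, Mul(Add(31755, 41057), Add(36002, Y))), -1) = Pow(Add(42622, Mul(Add(31755, 41057), Add(36002, Rational(-55951639, 2372605)))), -1) = Pow(Add(42622, Mul(72812, Rational(85362573571, 2372605))), -1) = Pow(Add(42622, Rational(6215419706851652, 2372605)), -1) = Pow(Rational(6215520832021962, 2372605), -1) = Rational(2372605, 6215520832021962)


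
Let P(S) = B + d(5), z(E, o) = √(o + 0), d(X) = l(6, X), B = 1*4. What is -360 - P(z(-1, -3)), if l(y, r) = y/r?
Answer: -1826/5 ≈ -365.20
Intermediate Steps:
B = 4
d(X) = 6/X
z(E, o) = √o
P(S) = 26/5 (P(S) = 4 + 6/5 = 26/5)
-360 - P(z(-1, -3)) = -360 - 1*26/5 = -360 - 26/5 = -1826/5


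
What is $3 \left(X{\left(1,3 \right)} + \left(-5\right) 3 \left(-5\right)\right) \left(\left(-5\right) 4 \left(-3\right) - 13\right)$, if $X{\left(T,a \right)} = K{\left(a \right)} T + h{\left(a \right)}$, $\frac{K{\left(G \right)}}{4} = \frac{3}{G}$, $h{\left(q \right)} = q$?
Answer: $11562$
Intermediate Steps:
$K{\left(G \right)} = \frac{12}{G}$ ($K{\left(G \right)} = 4 \frac{3}{G} = \frac{12}{G}$)
$X{\left(T,a \right)} = a + \frac{12 T}{a}$ ($X{\left(T,a \right)} = \frac{12}{a} T + a = \frac{12 T}{a} + a = a + \frac{12 T}{a}$)
$3 \left(X{\left(1,3 \right)} + \left(-5\right) 3 \left(-5\right)\right) \left(\left(-5\right) 4 \left(-3\right) - 13\right) = 3 \left(\left(3 + 12 \cdot 1 \cdot \frac{1}{3}\right) + \left(-5\right) 3 \left(-5\right)\right) \left(\left(-5\right) 4 \left(-3\right) - 13\right) = 3 \left(\left(3 + 12 \cdot 1 \cdot \frac{1}{3}\right) - -75\right) \left(\left(-20\right) \left(-3\right) - 13\right) = 3 \left(\left(3 + 4\right) + 75\right) \left(60 - 13\right) = 3 \left(7 + 75\right) 47 = 3 \cdot 82 \cdot 47 = 246 \cdot 47 = 11562$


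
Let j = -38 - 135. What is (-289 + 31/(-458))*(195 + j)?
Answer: -1456323/229 ≈ -6359.5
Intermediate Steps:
j = -173
(-289 + 31/(-458))*(195 + j) = (-289 + 31/(-458))*(195 - 173) = (-289 + 31*(-1/458))*22 = (-289 - 31/458)*22 = -132393/458*22 = -1456323/229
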